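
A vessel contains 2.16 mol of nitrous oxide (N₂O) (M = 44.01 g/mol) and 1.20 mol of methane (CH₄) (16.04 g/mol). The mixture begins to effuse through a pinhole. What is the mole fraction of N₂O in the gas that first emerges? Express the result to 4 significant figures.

0.5208

Effusion rate of each component ∝ n_i/√M_i (partial pressure × 1/√M).
Mole fraction of N₂O in the effusate = (n_N₂O/√M_N₂O) / (n_N₂O/√M_N₂O + n_CH₄/√M_CH₄)
= (2.16/√44.01) / (2.16/√44.01 + 1.20/√16.04) = 0.3256/(0.3256 + 0.2996) = 0.5208.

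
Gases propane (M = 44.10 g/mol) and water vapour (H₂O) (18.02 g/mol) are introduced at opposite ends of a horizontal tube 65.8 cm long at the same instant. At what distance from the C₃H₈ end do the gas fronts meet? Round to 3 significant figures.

In equal time, each gas travels a distance ∝ its rate ∝ 1/√M, so d_C₃H₈/d_H₂O = √(M_H₂O/M_C₃H₈) = √(18.02/44.10) = 0.6392.
With d_C₃H₈ + d_H₂O = 65.8 cm, d_H₂O = 65.8/(1 + 0.6392) = 40.14 cm.
d_C₃H₈ = 65.8 − 40.14 = 25.7 cm.

25.7 cm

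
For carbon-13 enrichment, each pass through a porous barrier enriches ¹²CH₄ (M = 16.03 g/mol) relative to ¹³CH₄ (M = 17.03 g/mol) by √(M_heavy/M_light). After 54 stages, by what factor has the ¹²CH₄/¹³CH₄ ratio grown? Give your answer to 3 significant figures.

After 54 stages the ratio has grown by (√(17.03/16.03))^54 = (17.03/16.03)^(54/2).
= 1.06238^27 = 5.12.

5.12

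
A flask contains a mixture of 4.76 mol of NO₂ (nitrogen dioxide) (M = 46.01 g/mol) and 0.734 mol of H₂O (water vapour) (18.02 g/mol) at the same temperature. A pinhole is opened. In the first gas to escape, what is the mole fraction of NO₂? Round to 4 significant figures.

Effusion rate of each component ∝ n_i/√M_i (partial pressure × 1/√M).
So x_NO₂ in the escaping gas = (n_NO₂/√M_NO₂) / Σ(n_i/√M_i)
= (4.76/√46.01) / (4.76/√46.01 + 0.734/√18.02) = 0.7017/(0.7017 + 0.1729) = 0.8023.

0.8023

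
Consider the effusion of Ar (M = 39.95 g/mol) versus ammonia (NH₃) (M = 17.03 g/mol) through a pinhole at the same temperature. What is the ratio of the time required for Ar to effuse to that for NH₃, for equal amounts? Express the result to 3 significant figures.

1.53

Graham's law gives t_Ar/t_NH₃ = √(M_Ar/M_NH₃) = √(39.95/17.03) = √2.346 = 1.53.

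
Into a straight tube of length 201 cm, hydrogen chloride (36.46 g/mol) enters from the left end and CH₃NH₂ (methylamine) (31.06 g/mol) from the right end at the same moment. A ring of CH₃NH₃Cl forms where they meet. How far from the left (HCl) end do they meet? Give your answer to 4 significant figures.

96.47 cm

Graham's law gives d_HCl/d_CH₃NH₂ = rate_HCl/rate_CH₃NH₂ = √(M_CH₃NH₂/M_HCl) = √(31.06/36.46) = 0.9230.
With d_HCl + d_CH₃NH₂ = 201 cm, d_CH₃NH₂ = 201/(1 + 0.9230) = 104.5 cm.
d_HCl = 201 − 104.5 = 96.47 cm.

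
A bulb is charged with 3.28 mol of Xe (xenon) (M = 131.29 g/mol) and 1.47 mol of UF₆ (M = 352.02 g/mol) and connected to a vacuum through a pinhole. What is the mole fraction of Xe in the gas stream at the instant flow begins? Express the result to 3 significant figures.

Effusion rate of each component ∝ n_i/√M_i (partial pressure × 1/√M).
So x_Xe in the escaping gas = (n_Xe/√M_Xe) / Σ(n_i/√M_i)
= (3.28/√131.29) / (3.28/√131.29 + 1.47/√352.02) = 0.2863/(0.2863 + 0.07835) = 0.785.

0.785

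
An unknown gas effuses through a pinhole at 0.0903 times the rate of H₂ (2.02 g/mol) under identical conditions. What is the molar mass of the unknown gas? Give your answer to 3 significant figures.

248 g/mol

From Graham's law, rate_X/rate_H₂ = √(M_H₂/M_X).
0.0903 = √(2.02/M_X)
M_X = 2.02 / 0.0903² = 2.02 / 0.008154 = 248 g/mol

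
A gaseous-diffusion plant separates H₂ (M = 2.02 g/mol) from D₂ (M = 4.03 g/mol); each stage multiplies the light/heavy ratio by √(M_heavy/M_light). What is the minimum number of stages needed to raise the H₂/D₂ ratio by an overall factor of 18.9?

9

Single-stage factor α = √(4.03/2.02), so ln α = ½ ln(1.99505) = 0.3453.
Need α^N ≥ 18.9 ⇒ N ≥ ln(18.9) / ln α = 2.939 / 0.3453 = 8.51.
Minimum whole number of stages: N = 9.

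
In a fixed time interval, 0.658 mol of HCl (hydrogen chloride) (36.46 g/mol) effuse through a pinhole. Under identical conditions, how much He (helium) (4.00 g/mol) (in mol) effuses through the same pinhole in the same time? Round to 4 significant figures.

1.987 mol

From Graham's law, rate_He/rate_HCl = √(M_HCl/M_He) = √(36.46/4.00) = √9.115 = 3.019.
So the amount for He is 0.658 × 3.019 = 1.987 mol.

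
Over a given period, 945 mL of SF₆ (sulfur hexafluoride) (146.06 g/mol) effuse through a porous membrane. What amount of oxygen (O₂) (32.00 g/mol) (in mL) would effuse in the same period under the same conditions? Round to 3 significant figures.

2020 mL

Graham's law gives rate_O₂/rate_SF₆ = √(M_SF₆/M_O₂) = √(146.06/32.00) = √4.564 = 2.136.
So the volume for O₂ is 945 × 2.136 = 2020 mL.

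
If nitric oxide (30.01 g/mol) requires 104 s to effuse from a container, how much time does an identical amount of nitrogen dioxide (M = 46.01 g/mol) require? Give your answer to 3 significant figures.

By Graham's law, t_NO₂/t_NO = √(M_NO₂/M_NO) = √(46.01/30.01) = √1.533 = 1.238.
So the time for NO₂ is 104 × 1.238 = 129 s.

129 s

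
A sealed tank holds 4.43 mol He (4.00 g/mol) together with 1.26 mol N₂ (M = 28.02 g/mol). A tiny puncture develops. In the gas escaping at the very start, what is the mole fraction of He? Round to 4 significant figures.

Each component's effusion rate ∝ (its partial pressure)·(1/√M) ∝ n_i/√M_i.
Mole fraction of He in the effusate = (n_He/√M_He) / (n_He/√M_He + n_N₂/√M_N₂)
= (4.43/√4.00) / (4.43/√4.00 + 1.26/√28.02) = 2.215/(2.215 + 0.2380) = 0.9030.

0.9030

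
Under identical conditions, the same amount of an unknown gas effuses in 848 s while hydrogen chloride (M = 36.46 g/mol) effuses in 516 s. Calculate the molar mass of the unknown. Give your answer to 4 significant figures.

98.47 g/mol

Using Graham's law: t_X/t_HCl = √(M_X/M_HCl).
848/516 = 1.643 = √(M_X/36.46)
M_X = 36.46 × 1.643² = 36.46 × 2.701 = 98.47 g/mol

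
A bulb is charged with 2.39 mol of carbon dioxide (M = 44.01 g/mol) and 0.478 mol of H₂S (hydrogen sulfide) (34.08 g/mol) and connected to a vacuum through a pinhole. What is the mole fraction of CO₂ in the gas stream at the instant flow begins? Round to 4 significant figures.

0.8148

The effusion rate of species i is ∝ p_i/√M_i ∝ n_i/√M_i.
So x_CO₂ in the escaping gas = (n_CO₂/√M_CO₂) / Σ(n_i/√M_i)
= (2.39/√44.01) / (2.39/√44.01 + 0.478/√34.08) = 0.3603/(0.3603 + 0.08188) = 0.8148.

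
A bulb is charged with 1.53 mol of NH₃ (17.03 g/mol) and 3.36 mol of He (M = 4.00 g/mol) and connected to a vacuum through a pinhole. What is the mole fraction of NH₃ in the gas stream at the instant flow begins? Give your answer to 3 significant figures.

0.181

Rate_i ∝ x_i/√M_i (Graham's law weighted by mole fraction), so the effusate composition follows n_i/√M_i.
Mole fraction of NH₃ in the effusate = (n_NH₃/√M_NH₃) / (n_NH₃/√M_NH₃ + n_He/√M_He)
= (1.53/√17.03) / (1.53/√17.03 + 3.36/√4.00) = 0.3708/(0.3708 + 1.680) = 0.181.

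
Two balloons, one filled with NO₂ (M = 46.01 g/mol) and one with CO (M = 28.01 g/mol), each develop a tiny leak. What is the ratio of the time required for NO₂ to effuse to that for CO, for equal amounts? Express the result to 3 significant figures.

1.28

From Graham's law, t_NO₂/t_CO = √(M_NO₂/M_CO) = √(46.01/28.01) = √1.643 = 1.28.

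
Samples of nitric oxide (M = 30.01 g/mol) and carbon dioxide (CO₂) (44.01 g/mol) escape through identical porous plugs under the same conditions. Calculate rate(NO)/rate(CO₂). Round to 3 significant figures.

1.21

By Graham's law, rate_NO/rate_CO₂ = √(M_CO₂/M_NO) = √(44.01/30.01) = √1.467 = 1.21.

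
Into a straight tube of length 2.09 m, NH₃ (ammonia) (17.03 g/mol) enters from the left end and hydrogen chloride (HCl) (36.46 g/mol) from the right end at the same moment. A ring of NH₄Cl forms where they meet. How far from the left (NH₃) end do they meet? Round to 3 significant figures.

1.24 m

In equal time, each gas travels a distance ∝ its rate ∝ 1/√M, so d_NH₃/d_HCl = √(M_HCl/M_NH₃) = √(36.46/17.03) = 1.463.
With d_NH₃ + d_HCl = 2.09 m, d_HCl = 2.09/(1 + 1.463) = 0.8485 m.
d_NH₃ = 2.09 − 0.8485 = 1.24 m.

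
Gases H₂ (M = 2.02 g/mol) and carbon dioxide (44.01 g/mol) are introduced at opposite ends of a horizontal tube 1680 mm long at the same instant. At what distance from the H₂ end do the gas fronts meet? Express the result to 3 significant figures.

1380 mm

In equal time, each gas travels a distance ∝ its rate ∝ 1/√M, so d_H₂/d_CO₂ = √(M_CO₂/M_H₂) = √(44.01/2.02) = 4.668.
With d_H₂ + d_CO₂ = 1680 mm, d_CO₂ = 1680/(1 + 4.668) = 296.4 mm.
d_H₂ = 1680 − 296.4 = 1380 mm.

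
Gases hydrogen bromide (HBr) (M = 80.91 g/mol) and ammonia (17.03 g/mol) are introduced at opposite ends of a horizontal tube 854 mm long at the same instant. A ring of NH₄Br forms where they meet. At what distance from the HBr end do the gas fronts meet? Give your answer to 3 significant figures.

269 mm

Distances travelled in equal time are proportional to diffusion rates, so d_HBr/d_NH₃ = √(M_NH₃/M_HBr) = √(17.03/80.91) = 0.4588.
With d_HBr + d_NH₃ = 854 mm, d_NH₃ = 854/(1 + 0.4588) = 585.4 mm.
d_HBr = 854 − 585.4 = 269 mm.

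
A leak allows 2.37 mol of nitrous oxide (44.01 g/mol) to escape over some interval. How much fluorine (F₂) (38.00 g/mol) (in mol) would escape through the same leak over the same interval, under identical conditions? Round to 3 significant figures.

Graham's law gives rate_F₂/rate_N₂O = √(M_N₂O/M_F₂) = √(44.01/38.00) = √1.158 = 1.076.
So the amount for F₂ is 2.37 × 1.076 = 2.55 mol.

2.55 mol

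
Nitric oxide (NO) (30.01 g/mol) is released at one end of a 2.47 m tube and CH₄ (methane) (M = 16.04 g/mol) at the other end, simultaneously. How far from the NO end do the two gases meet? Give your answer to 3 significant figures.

The fronts meet when d_NO + d_CH₄ = L with d_NO/d_CH₄ = √(M_CH₄/M_NO) (Graham's law). Here √(M_CH₄/M_NO) = √(16.04/30.01) = 0.7311.
With d_NO + d_CH₄ = 2.47 m, d_CH₄ = 2.47/(1 + 0.7311) = 1.427 m.
d_NO = 2.47 − 1.427 = 1.04 m.

1.04 m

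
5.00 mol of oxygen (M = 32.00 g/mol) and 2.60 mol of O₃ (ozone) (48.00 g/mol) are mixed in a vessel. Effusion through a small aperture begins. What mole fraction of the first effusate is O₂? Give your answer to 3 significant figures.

0.702

Effusion rate of each component ∝ n_i/√M_i (partial pressure × 1/√M).
Mole fraction of O₂ in the effusate = (n_O₂/√M_O₂) / (n_O₂/√M_O₂ + n_O₃/√M_O₃)
= (5.00/√32.00) / (5.00/√32.00 + 2.60/√48.00) = 0.8839/(0.8839 + 0.3753) = 0.702.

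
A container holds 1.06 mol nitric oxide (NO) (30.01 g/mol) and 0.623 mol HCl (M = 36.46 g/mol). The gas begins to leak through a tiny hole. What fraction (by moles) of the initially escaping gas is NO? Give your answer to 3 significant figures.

0.652

Rate_i ∝ x_i/√M_i (Graham's law weighted by mole fraction), so the effusate composition follows n_i/√M_i.
Mole fraction of NO in the effusate = (n_NO/√M_NO) / (n_NO/√M_NO + n_HCl/√M_HCl)
= (1.06/√30.01) / (1.06/√30.01 + 0.623/√36.46) = 0.1935/(0.1935 + 0.1032) = 0.652.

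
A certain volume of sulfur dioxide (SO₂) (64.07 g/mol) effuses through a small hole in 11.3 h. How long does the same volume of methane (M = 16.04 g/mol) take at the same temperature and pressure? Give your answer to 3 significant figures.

5.65 h

By Graham's law, t_CH₄/t_SO₂ = √(M_CH₄/M_SO₂) = √(16.04/64.07) = √0.2504 = 0.5004.
So the time for CH₄ is 11.3 × 0.5004 = 5.65 h.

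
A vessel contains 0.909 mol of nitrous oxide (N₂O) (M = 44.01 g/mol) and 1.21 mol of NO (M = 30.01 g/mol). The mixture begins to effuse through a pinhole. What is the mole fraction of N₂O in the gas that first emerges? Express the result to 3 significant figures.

0.383

Rate_i ∝ x_i/√M_i (Graham's law weighted by mole fraction), so the effusate composition follows n_i/√M_i.
x_N₂O(eff) = (n_N₂O/√M_N₂O) / (n_N₂O/√M_N₂O + n_NO/√M_NO)
= (0.909/√44.01) / (0.909/√44.01 + 1.21/√30.01) = 0.1370/(0.1370 + 0.2209) = 0.383.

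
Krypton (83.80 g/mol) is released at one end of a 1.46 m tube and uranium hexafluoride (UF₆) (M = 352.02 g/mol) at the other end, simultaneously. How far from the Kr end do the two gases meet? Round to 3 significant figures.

0.981 m

Graham's law gives d_Kr/d_UF₆ = rate_Kr/rate_UF₆ = √(M_UF₆/M_Kr) = √(352.02/83.80) = 2.050.
With d_Kr + d_UF₆ = 1.46 m, d_UF₆ = 1.46/(1 + 2.050) = 0.4788 m.
d_Kr = 1.46 − 0.4788 = 0.981 m.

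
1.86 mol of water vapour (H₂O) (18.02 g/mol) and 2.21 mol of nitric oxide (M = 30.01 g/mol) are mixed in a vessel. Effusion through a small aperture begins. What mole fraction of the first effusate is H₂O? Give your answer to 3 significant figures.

0.521

Each component's effusion rate ∝ (its partial pressure)·(1/√M) ∝ n_i/√M_i.
Mole fraction of H₂O in the effusate = (n_H₂O/√M_H₂O) / (n_H₂O/√M_H₂O + n_NO/√M_NO)
= (1.86/√18.02) / (1.86/√18.02 + 2.21/√30.01) = 0.4382/(0.4382 + 0.4034) = 0.521.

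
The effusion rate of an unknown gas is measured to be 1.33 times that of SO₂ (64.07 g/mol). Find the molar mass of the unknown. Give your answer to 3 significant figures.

Using Graham's law: rate_X/rate_SO₂ = √(M_SO₂/M_X).
1.33 = √(64.07/M_X)
M_X = 64.07 / 1.33² = 64.07 / 1.769 = 36.2 g/mol

36.2 g/mol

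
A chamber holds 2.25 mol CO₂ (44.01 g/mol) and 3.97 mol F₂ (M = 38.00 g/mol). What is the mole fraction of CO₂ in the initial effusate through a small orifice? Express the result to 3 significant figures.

0.345

Each component's effusion rate ∝ (its partial pressure)·(1/√M) ∝ n_i/√M_i.
x_CO₂(eff) = (n_CO₂/√M_CO₂) / (n_CO₂/√M_CO₂ + n_F₂/√M_F₂)
= (2.25/√44.01) / (2.25/√44.01 + 3.97/√38.00) = 0.3392/(0.3392 + 0.6440) = 0.345.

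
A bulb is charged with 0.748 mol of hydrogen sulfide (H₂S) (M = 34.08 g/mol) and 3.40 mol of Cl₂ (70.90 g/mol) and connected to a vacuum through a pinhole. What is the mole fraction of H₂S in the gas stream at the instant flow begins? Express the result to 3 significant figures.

0.241

Rate_i ∝ x_i/√M_i (Graham's law weighted by mole fraction), so the effusate composition follows n_i/√M_i.
x_H₂S(eff) = (n_H₂S/√M_H₂S) / (n_H₂S/√M_H₂S + n_Cl₂/√M_Cl₂)
= (0.748/√34.08) / (0.748/√34.08 + 3.40/√70.90) = 0.1281/(0.1281 + 0.4038) = 0.241.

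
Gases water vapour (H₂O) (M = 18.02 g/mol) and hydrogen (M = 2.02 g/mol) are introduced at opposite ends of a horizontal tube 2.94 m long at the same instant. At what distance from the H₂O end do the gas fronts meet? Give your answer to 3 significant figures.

The fronts meet when d_H₂O + d_H₂ = L with d_H₂O/d_H₂ = √(M_H₂/M_H₂O) (Graham's law). Here √(M_H₂/M_H₂O) = √(2.02/18.02) = 0.3348.
With d_H₂O + d_H₂ = 2.94 m, d_H₂ = 2.94/(1 + 0.3348) = 2.203 m.
d_H₂O = 2.94 − 2.203 = 0.737 m.

0.737 m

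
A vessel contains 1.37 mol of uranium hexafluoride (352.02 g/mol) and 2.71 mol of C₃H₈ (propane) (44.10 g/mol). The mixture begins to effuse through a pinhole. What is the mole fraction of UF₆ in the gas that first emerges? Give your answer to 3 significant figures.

Rate_i ∝ x_i/√M_i (Graham's law weighted by mole fraction), so the effusate composition follows n_i/√M_i.
x_UF₆(eff) = (n_UF₆/√M_UF₆) / (n_UF₆/√M_UF₆ + n_C₃H₈/√M_C₃H₈)
= (1.37/√352.02) / (1.37/√352.02 + 2.71/√44.10) = 0.07302/(0.07302 + 0.4081) = 0.152.

0.152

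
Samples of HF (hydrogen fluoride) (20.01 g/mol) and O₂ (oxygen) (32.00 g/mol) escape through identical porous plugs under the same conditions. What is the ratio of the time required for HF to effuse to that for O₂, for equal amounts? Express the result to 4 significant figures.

0.7908

From Graham's law, t_HF/t_O₂ = √(M_HF/M_O₂) = √(20.01/32.00) = √0.6253 = 0.7908.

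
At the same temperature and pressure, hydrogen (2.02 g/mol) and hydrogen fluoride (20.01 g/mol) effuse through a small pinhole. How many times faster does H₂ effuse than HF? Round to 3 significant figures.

By Graham's law, rate_H₂/rate_HF = √(M_HF/M_H₂) = √(20.01/2.02) = √9.906 = 3.15.

3.15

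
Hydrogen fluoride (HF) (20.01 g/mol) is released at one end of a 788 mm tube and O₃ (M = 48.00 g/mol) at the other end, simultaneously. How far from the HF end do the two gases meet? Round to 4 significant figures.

In equal time, each gas travels a distance ∝ its rate ∝ 1/√M, so d_HF/d_O₃ = √(M_O₃/M_HF) = √(48.00/20.01) = 1.549.
With d_HF + d_O₃ = 788 mm, d_O₃ = 788/(1 + 1.549) = 309.2 mm.
d_HF = 788 − 309.2 = 478.8 mm.

478.8 mm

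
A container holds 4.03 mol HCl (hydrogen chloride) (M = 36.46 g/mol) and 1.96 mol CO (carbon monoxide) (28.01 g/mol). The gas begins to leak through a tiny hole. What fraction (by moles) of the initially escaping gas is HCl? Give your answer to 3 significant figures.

Effusion rate of each component ∝ n_i/√M_i (partial pressure × 1/√M).
x_HCl(eff) = (n_HCl/√M_HCl) / (n_HCl/√M_HCl + n_CO/√M_CO)
= (4.03/√36.46) / (4.03/√36.46 + 1.96/√28.01) = 0.6674/(0.6674 + 0.3703) = 0.643.

0.643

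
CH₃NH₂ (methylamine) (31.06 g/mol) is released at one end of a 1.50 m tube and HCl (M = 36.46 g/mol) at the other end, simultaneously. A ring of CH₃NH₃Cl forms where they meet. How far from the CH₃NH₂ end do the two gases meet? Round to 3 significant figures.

0.780 m

Graham's law gives d_CH₃NH₂/d_HCl = rate_CH₃NH₂/rate_HCl = √(M_HCl/M_CH₃NH₂) = √(36.46/31.06) = 1.083.
With d_CH₃NH₂ + d_HCl = 1.50 m, d_HCl = 1.50/(1 + 1.083) = 0.7200 m.
d_CH₃NH₂ = 1.50 − 0.7200 = 0.780 m.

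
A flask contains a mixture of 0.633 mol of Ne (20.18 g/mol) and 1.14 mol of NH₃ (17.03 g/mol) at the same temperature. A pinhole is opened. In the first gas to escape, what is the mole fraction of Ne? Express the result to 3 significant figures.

0.338

Rate_i ∝ x_i/√M_i (Graham's law weighted by mole fraction), so the effusate composition follows n_i/√M_i.
So x_Ne in the escaping gas = (n_Ne/√M_Ne) / Σ(n_i/√M_i)
= (0.633/√20.18) / (0.633/√20.18 + 1.14/√17.03) = 0.1409/(0.1409 + 0.2762) = 0.338.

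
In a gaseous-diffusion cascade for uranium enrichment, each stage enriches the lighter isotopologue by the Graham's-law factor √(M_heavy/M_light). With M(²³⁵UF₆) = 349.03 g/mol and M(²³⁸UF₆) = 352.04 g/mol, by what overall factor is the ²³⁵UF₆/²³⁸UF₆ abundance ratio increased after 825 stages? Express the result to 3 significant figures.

Each stage multiplies the ratio by α = √(352.04/349.03), so after 825 stages the overall factor is α^825 = (352.04/349.03)^(825/2).
= 1.00862^(825/2) = 34.5.

34.5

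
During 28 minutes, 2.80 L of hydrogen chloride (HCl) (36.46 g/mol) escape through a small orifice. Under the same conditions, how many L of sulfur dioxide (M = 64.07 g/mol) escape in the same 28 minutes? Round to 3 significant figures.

2.11 L

Since effusion rate ∝ 1/√M, rate_SO₂/rate_HCl = √(M_HCl/M_SO₂) = √(36.46/64.07) = √0.5691 = 0.7544.
So the volume for SO₂ is 2.80 × 0.7544 = 2.11 L.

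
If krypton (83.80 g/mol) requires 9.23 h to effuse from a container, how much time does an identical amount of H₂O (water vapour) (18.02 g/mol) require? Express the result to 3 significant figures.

4.28 h

Using Graham's law: t_H₂O/t_Kr = √(M_H₂O/M_Kr) = √(18.02/83.80) = √0.2150 = 0.4637.
So the time for H₂O is 9.23 × 0.4637 = 4.28 h.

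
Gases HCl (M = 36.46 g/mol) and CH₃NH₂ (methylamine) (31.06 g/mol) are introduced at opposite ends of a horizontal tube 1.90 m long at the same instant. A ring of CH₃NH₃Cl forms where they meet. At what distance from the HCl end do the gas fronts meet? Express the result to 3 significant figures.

Graham's law gives d_HCl/d_CH₃NH₂ = rate_HCl/rate_CH₃NH₂ = √(M_CH₃NH₂/M_HCl) = √(31.06/36.46) = 0.9230.
With d_HCl + d_CH₃NH₂ = 1.90 m, d_CH₃NH₂ = 1.90/(1 + 0.9230) = 0.9880 m.
d_HCl = 1.90 − 0.9880 = 0.912 m.

0.912 m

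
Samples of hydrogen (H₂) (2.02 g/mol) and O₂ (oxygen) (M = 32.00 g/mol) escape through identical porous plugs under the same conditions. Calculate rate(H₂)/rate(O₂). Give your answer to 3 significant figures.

Graham's law gives rate_H₂/rate_O₂ = √(M_O₂/M_H₂) = √(32.00/2.02) = √15.84 = 3.98.

3.98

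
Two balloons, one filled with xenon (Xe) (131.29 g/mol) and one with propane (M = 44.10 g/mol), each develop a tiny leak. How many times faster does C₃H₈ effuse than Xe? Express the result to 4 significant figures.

1.725

Using Graham's law: rate_C₃H₈/rate_Xe = √(M_Xe/M_C₃H₈) = √(131.29/44.10) = √2.977 = 1.725.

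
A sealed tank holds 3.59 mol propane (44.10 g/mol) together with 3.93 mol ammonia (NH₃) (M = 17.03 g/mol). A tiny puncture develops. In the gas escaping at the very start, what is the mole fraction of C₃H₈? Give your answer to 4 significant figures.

0.3621

Each component's effusion rate ∝ (its partial pressure)·(1/√M) ∝ n_i/√M_i.
So x_C₃H₈ in the escaping gas = (n_C₃H₈/√M_C₃H₈) / Σ(n_i/√M_i)
= (3.59/√44.10) / (3.59/√44.10 + 3.93/√17.03) = 0.5406/(0.5406 + 0.9523) = 0.3621.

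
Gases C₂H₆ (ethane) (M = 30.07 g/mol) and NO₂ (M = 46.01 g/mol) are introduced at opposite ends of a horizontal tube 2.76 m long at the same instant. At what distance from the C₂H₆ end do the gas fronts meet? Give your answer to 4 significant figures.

1.526 m

Distances travelled in equal time are proportional to diffusion rates, so d_C₂H₆/d_NO₂ = √(M_NO₂/M_C₂H₆) = √(46.01/30.07) = 1.237.
With d_C₂H₆ + d_NO₂ = 2.76 m, d_NO₂ = 2.76/(1 + 1.237) = 1.234 m.
d_C₂H₆ = 2.76 − 1.234 = 1.526 m.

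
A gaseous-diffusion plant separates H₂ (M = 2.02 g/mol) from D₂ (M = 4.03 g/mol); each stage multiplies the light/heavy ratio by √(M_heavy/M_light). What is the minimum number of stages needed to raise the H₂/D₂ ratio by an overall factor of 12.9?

8

With α = √(4.03/2.02) per stage, ln α = ½ ln(1.99505) = 0.3453.
Need α^N ≥ 12.9 ⇒ N ≥ ln(12.9) / ln α = 2.557 / 0.3453 = 7.41.
Minimum whole number of stages: N = 8.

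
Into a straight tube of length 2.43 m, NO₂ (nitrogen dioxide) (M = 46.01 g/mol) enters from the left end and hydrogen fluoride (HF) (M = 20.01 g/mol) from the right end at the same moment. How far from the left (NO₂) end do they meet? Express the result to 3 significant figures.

Distances travelled in equal time are proportional to diffusion rates, so d_NO₂/d_HF = √(M_HF/M_NO₂) = √(20.01/46.01) = 0.6595.
With d_NO₂ + d_HF = 2.43 m, d_HF = 2.43/(1 + 0.6595) = 1.464 m.
d_NO₂ = 2.43 − 1.464 = 0.966 m.

0.966 m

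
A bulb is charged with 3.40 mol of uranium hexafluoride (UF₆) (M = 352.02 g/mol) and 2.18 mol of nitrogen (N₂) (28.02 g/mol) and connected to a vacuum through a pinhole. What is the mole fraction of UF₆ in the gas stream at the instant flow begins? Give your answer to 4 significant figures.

0.3056

The effusion rate of species i is ∝ p_i/√M_i ∝ n_i/√M_i.
Mole fraction of UF₆ in the effusate = (n_UF₆/√M_UF₆) / (n_UF₆/√M_UF₆ + n_N₂/√M_N₂)
= (3.40/√352.02) / (3.40/√352.02 + 2.18/√28.02) = 0.1812/(0.1812 + 0.4118) = 0.3056.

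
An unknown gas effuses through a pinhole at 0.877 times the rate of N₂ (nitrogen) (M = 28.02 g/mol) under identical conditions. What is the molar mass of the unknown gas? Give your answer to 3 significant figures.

From Graham's law, rate_X/rate_N₂ = √(M_N₂/M_X).
0.877 = √(28.02/M_X)
M_X = 28.02 / 0.877² = 28.02 / 0.7691 = 36.4 g/mol

36.4 g/mol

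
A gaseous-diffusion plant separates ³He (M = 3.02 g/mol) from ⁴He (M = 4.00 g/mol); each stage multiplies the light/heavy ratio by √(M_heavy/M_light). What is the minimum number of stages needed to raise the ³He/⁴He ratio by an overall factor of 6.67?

14

Single-stage factor α = √(4.00/3.02), so ln α = ½ ln(1.32450) = 0.1405.
Need α^N ≥ 6.67 ⇒ N ≥ ln(6.67) / ln α = 1.898 / 0.1405 = 13.50.
Minimum whole number of stages: N = 14.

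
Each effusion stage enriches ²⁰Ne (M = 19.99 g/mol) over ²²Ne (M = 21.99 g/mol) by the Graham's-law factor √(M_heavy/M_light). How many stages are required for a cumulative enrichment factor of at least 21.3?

With α = √(21.99/19.99) per stage, ln α = ½ ln(1.10005) = 0.04768.
Need α^N ≥ 21.3 ⇒ N ≥ ln(21.3) / ln α = 3.059 / 0.04768 = 64.15.
Rounding up, N = 65 stages.

65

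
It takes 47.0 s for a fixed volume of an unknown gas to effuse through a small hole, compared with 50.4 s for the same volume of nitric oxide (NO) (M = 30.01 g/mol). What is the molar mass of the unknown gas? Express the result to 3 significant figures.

Graham's law gives t_X/t_NO = √(M_X/M_NO).
47.0/50.4 = 0.9325 = √(M_X/30.01)
M_X = 30.01 × 0.9325² = 30.01 × 0.8696 = 26.1 g/mol

26.1 g/mol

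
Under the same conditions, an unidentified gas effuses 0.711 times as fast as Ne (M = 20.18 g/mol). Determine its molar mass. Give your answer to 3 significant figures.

Since effusion rate ∝ 1/√M, rate_X/rate_Ne = √(M_Ne/M_X).
0.711 = √(20.18/M_X)
M_X = 20.18 / 0.711² = 20.18 / 0.5055 = 39.9 g/mol

39.9 g/mol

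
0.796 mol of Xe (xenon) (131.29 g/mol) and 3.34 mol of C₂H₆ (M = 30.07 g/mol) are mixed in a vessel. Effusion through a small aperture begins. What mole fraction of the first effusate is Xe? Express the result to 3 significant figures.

The effusion rate of species i is ∝ p_i/√M_i ∝ n_i/√M_i.
x_Xe(eff) = (n_Xe/√M_Xe) / (n_Xe/√M_Xe + n_C₂H₆/√M_C₂H₆)
= (0.796/√131.29) / (0.796/√131.29 + 3.34/√30.07) = 0.06947/(0.06947 + 0.6091) = 0.102.

0.102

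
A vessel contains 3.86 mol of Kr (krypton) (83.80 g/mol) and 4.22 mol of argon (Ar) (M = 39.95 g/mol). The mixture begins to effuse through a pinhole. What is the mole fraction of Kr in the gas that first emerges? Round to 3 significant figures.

Rate_i ∝ x_i/√M_i (Graham's law weighted by mole fraction), so the effusate composition follows n_i/√M_i.
Mole fraction of Kr in the effusate = (n_Kr/√M_Kr) / (n_Kr/√M_Kr + n_Ar/√M_Ar)
= (3.86/√83.80) / (3.86/√83.80 + 4.22/√39.95) = 0.4217/(0.4217 + 0.6677) = 0.387.

0.387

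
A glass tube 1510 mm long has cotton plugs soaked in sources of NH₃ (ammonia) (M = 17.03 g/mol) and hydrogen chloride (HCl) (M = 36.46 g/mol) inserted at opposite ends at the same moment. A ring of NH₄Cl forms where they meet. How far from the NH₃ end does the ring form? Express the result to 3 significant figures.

897 mm

Graham's law gives d_NH₃/d_HCl = rate_NH₃/rate_HCl = √(M_HCl/M_NH₃) = √(36.46/17.03) = 1.463.
With d_NH₃ + d_HCl = 1510 mm, d_HCl = 1510/(1 + 1.463) = 613.0 mm.
d_NH₃ = 1510 − 613.0 = 897 mm.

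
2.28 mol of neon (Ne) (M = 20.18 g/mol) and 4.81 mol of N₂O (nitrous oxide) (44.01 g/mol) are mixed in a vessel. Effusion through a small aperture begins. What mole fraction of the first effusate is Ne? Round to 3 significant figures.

0.412

Effusion rate of each component ∝ n_i/√M_i (partial pressure × 1/√M).
So x_Ne in the escaping gas = (n_Ne/√M_Ne) / Σ(n_i/√M_i)
= (2.28/√20.18) / (2.28/√20.18 + 4.81/√44.01) = 0.5075/(0.5075 + 0.7251) = 0.412.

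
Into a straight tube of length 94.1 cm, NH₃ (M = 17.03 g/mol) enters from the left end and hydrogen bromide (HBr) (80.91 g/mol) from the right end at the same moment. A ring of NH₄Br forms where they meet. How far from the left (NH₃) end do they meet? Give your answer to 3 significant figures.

Graham's law gives d_NH₃/d_HBr = rate_NH₃/rate_HBr = √(M_HBr/M_NH₃) = √(80.91/17.03) = 2.180.
With d_NH₃ + d_HBr = 94.1 cm, d_HBr = 94.1/(1 + 2.180) = 29.59 cm.
d_NH₃ = 94.1 − 29.59 = 64.5 cm.

64.5 cm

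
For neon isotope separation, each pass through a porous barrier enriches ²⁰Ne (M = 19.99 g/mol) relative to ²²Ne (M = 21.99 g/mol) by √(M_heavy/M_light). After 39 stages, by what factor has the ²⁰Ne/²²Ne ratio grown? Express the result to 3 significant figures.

After 39 stages the ratio has grown by (√(21.99/19.99))^39 = (21.99/19.99)^(39/2).
= 1.10005^(39/2) = 6.42.

6.42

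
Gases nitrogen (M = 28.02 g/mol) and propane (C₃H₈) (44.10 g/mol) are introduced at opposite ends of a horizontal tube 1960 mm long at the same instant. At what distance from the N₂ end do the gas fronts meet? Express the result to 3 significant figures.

Distances travelled in equal time are proportional to diffusion rates, so d_N₂/d_C₃H₈ = √(M_C₃H₈/M_N₂) = √(44.10/28.02) = 1.255.
With d_N₂ + d_C₃H₈ = 1960 mm, d_C₃H₈ = 1960/(1 + 1.255) = 869.4 mm.
d_N₂ = 1960 − 869.4 = 1090 mm.

1090 mm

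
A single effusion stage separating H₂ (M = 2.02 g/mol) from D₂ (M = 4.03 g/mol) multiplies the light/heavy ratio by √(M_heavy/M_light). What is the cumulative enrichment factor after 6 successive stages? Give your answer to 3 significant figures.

7.94

Each stage multiplies the ratio by α = √(4.03/2.02), so after 6 stages the overall factor is α^6 = (4.03/2.02)^(6/2).
= 1.99505^3 = 7.94.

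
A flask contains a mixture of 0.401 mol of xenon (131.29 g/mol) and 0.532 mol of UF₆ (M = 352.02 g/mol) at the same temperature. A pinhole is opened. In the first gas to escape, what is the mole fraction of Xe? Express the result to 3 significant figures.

0.552

Each component's effusion rate ∝ (its partial pressure)·(1/√M) ∝ n_i/√M_i.
x_Xe(eff) = (n_Xe/√M_Xe) / (n_Xe/√M_Xe + n_UF₆/√M_UF₆)
= (0.401/√131.29) / (0.401/√131.29 + 0.532/√352.02) = 0.03500/(0.03500 + 0.02835) = 0.552.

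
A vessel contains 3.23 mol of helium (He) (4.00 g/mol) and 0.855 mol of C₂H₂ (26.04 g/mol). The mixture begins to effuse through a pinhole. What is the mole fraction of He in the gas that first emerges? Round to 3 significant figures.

Effusion rate of each component ∝ n_i/√M_i (partial pressure × 1/√M).
x_He(eff) = (n_He/√M_He) / (n_He/√M_He + n_C₂H₂/√M_C₂H₂)
= (3.23/√4.00) / (3.23/√4.00 + 0.855/√26.04) = 1.615/(1.615 + 0.1676) = 0.906.

0.906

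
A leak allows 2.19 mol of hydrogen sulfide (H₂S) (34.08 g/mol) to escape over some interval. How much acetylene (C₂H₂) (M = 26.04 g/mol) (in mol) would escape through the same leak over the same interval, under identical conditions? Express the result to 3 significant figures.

2.51 mol

Since effusion rate ∝ 1/√M, rate_C₂H₂/rate_H₂S = √(M_H₂S/M_C₂H₂) = √(34.08/26.04) = √1.309 = 1.144.
So the amount for C₂H₂ is 2.19 × 1.144 = 2.51 mol.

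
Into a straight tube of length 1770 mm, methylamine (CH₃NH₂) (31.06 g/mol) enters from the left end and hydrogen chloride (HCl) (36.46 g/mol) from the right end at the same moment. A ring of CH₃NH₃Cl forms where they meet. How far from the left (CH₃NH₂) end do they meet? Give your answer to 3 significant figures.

In equal time, each gas travels a distance ∝ its rate ∝ 1/√M, so d_CH₃NH₂/d_HCl = √(M_HCl/M_CH₃NH₂) = √(36.46/31.06) = 1.083.
With d_CH₃NH₂ + d_HCl = 1770 mm, d_HCl = 1770/(1 + 1.083) = 849.6 mm.
d_CH₃NH₂ = 1770 − 849.6 = 920 mm.

920 mm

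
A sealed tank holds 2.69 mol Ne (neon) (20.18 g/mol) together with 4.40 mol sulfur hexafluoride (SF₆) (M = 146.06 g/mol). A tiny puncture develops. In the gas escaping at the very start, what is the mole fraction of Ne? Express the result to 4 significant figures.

0.6219

The effusion rate of species i is ∝ p_i/√M_i ∝ n_i/√M_i.
x_Ne(eff) = (n_Ne/√M_Ne) / (n_Ne/√M_Ne + n_SF₆/√M_SF₆)
= (2.69/√20.18) / (2.69/√20.18 + 4.40/√146.06) = 0.5988/(0.5988 + 0.3641) = 0.6219.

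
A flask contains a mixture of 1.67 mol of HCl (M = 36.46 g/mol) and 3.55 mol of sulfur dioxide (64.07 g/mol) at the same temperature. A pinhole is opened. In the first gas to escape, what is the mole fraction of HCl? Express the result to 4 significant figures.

Each component's effusion rate ∝ (its partial pressure)·(1/√M) ∝ n_i/√M_i.
Mole fraction of HCl in the effusate = (n_HCl/√M_HCl) / (n_HCl/√M_HCl + n_SO₂/√M_SO₂)
= (1.67/√36.46) / (1.67/√36.46 + 3.55/√64.07) = 0.2766/(0.2766 + 0.4435) = 0.3841.

0.3841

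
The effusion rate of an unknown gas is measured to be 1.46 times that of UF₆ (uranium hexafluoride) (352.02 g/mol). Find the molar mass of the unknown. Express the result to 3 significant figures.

165 g/mol

From Graham's law, rate_X/rate_UF₆ = √(M_UF₆/M_X).
1.46 = √(352.02/M_X)
M_X = 352.02 / 1.46² = 352.02 / 2.132 = 165 g/mol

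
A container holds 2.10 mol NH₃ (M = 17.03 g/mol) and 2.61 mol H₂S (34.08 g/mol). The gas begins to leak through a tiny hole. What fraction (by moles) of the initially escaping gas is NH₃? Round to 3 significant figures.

0.532

Each component's effusion rate ∝ (its partial pressure)·(1/√M) ∝ n_i/√M_i.
So x_NH₃ in the escaping gas = (n_NH₃/√M_NH₃) / Σ(n_i/√M_i)
= (2.10/√17.03) / (2.10/√17.03 + 2.61/√34.08) = 0.5089/(0.5089 + 0.4471) = 0.532.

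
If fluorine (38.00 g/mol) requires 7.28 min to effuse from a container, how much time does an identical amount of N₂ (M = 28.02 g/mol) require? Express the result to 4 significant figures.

Graham's law gives t_N₂/t_F₂ = √(M_N₂/M_F₂) = √(28.02/38.00) = √0.7374 = 0.8587.
So the time for N₂ is 7.28 × 0.8587 = 6.251 min.

6.251 min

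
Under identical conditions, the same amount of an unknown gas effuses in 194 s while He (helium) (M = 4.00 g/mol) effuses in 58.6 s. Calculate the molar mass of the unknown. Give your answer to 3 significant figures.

From Graham's law, t_X/t_He = √(M_X/M_He).
194/58.6 = 3.311 = √(M_X/4.00)
M_X = 4.00 × 3.311² = 4.00 × 10.96 = 43.8 g/mol

43.8 g/mol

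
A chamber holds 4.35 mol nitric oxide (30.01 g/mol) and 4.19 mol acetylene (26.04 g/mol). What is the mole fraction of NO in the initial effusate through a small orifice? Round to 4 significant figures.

Effusion rate of each component ∝ n_i/√M_i (partial pressure × 1/√M).
x_NO(eff) = (n_NO/√M_NO) / (n_NO/√M_NO + n_C₂H₂/√M_C₂H₂)
= (4.35/√30.01) / (4.35/√30.01 + 4.19/√26.04) = 0.7941/(0.7941 + 0.8211) = 0.4916.

0.4916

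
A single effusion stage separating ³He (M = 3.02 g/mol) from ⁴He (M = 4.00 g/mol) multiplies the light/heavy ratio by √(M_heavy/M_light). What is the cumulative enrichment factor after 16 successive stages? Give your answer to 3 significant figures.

9.47

Each stage multiplies the ratio by α = √(4.00/3.02), so after 16 stages the overall factor is α^16 = (4.00/3.02)^(16/2).
= 1.32450^8 = 9.47.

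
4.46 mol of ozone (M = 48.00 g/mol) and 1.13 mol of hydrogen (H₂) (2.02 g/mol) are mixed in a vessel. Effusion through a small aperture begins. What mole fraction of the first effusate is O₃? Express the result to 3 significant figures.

The effusion rate of species i is ∝ p_i/√M_i ∝ n_i/√M_i.
x_O₃(eff) = (n_O₃/√M_O₃) / (n_O₃/√M_O₃ + n_H₂/√M_H₂)
= (4.46/√48.00) / (4.46/√48.00 + 1.13/√2.02) = 0.6437/(0.6437 + 0.7951) = 0.447.

0.447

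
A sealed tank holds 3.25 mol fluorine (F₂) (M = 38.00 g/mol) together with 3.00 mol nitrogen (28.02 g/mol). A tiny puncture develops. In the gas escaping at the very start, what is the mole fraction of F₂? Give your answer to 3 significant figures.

0.482

Effusion rate of each component ∝ n_i/√M_i (partial pressure × 1/√M).
Mole fraction of F₂ in the effusate = (n_F₂/√M_F₂) / (n_F₂/√M_F₂ + n_N₂/√M_N₂)
= (3.25/√38.00) / (3.25/√38.00 + 3.00/√28.02) = 0.5272/(0.5272 + 0.5667) = 0.482.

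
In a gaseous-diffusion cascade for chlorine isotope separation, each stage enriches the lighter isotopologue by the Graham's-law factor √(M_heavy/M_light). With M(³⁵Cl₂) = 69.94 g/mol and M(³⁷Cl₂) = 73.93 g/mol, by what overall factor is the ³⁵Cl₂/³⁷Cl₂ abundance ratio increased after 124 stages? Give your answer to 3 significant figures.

Overall factor = α^124 with α = √(73.93/69.94), i.e. (73.93/69.94)^(124/2).
= 1.05705^62 = 31.2.

31.2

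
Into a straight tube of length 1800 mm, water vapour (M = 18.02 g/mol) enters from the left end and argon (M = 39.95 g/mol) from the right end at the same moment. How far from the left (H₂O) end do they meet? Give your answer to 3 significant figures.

In equal time, each gas travels a distance ∝ its rate ∝ 1/√M, so d_H₂O/d_Ar = √(M_Ar/M_H₂O) = √(39.95/18.02) = 1.489.
With d_H₂O + d_Ar = 1800 mm, d_Ar = 1800/(1 + 1.489) = 723.2 mm.
d_H₂O = 1800 − 723.2 = 1080 mm.

1080 mm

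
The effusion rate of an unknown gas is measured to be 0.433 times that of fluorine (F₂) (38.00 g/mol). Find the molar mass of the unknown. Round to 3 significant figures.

203 g/mol

From Graham's law, rate_X/rate_F₂ = √(M_F₂/M_X).
0.433 = √(38.00/M_X)
M_X = 38.00 / 0.433² = 38.00 / 0.1875 = 203 g/mol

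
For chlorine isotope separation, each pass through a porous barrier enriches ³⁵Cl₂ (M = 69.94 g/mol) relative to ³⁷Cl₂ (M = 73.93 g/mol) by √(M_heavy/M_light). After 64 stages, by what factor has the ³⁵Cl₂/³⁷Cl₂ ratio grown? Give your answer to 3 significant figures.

After 64 stages the ratio has grown by (√(73.93/69.94))^64 = (73.93/69.94)^(64/2).
= 1.05705^32 = 5.90.

5.90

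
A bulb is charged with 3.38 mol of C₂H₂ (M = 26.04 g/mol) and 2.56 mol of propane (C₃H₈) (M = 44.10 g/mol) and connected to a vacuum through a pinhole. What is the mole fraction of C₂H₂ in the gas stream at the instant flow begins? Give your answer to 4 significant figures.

0.6321

The effusion rate of species i is ∝ p_i/√M_i ∝ n_i/√M_i.
So x_C₂H₂ in the escaping gas = (n_C₂H₂/√M_C₂H₂) / Σ(n_i/√M_i)
= (3.38/√26.04) / (3.38/√26.04 + 2.56/√44.10) = 0.6624/(0.6624 + 0.3855) = 0.6321.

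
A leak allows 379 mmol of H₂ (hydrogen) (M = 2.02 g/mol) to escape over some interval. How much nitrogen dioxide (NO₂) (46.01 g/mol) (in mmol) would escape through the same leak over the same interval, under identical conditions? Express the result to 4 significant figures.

79.41 mmol

Graham's law gives rate_NO₂/rate_H₂ = √(M_H₂/M_NO₂) = √(2.02/46.01) = √0.04390 = 0.2095.
So the amount for NO₂ is 379 × 0.2095 = 79.41 mmol.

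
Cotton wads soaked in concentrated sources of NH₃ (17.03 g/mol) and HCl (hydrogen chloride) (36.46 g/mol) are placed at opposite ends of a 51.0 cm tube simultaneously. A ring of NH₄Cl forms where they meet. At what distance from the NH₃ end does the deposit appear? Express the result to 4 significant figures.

30.30 cm

Graham's law gives d_NH₃/d_HCl = rate_NH₃/rate_HCl = √(M_HCl/M_NH₃) = √(36.46/17.03) = 1.463.
With d_NH₃ + d_HCl = 51.0 cm, d_HCl = 51.0/(1 + 1.463) = 20.70 cm.
d_NH₃ = 51.0 − 20.70 = 30.30 cm.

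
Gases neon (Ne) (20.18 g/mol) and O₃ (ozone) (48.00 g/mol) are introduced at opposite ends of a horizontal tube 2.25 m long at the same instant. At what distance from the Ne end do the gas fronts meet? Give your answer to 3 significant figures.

In equal time, each gas travels a distance ∝ its rate ∝ 1/√M, so d_Ne/d_O₃ = √(M_O₃/M_Ne) = √(48.00/20.18) = 1.542.
With d_Ne + d_O₃ = 2.25 m, d_O₃ = 2.25/(1 + 1.542) = 0.8850 m.
d_Ne = 2.25 − 0.8850 = 1.36 m.

1.36 m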